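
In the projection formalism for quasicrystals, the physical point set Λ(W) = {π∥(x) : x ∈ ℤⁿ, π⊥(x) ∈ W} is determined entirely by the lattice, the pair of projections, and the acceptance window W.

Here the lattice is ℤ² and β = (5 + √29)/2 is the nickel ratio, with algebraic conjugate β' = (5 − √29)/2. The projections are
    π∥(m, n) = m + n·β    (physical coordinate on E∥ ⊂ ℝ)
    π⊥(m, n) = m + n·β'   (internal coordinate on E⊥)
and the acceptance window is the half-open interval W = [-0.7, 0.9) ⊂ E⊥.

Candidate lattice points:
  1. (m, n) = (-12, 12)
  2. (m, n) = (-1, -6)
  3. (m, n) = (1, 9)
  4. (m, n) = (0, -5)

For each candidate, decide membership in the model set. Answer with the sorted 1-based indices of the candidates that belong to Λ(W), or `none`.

2

β' = (5−√29)/2 ≈ -0.1926.
[1] lift (-12,12): star map gives -14.3110; window check -0.7 ≤ -14.3110 < 0.9 is false → out
[2] lift (-1,-6): star map gives 0.1555; window check -0.7 ≤ 0.1555 < 0.9 is true → IN Λ
[3] lift (1,9): star map gives -0.7332; window check -0.7 ≤ -0.7332 < 0.9 is false → out
[4] lift (0,-5): star map gives 0.9629; window check -0.7 ≤ 0.9629 < 0.9 is false → out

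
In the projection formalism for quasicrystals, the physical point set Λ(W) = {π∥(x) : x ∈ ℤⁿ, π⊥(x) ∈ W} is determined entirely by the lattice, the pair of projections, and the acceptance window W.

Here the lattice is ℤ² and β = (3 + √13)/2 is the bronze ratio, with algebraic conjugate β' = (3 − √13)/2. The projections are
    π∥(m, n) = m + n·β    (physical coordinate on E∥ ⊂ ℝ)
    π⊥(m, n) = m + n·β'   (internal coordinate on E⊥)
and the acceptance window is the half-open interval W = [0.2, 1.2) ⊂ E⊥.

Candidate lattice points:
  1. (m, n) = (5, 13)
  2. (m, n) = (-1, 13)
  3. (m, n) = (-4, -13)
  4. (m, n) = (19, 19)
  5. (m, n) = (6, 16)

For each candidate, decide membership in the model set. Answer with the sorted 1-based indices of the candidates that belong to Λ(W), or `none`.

1, 5

Compute β' = (3−√13)/2 = -0.30278, so π⊥(m,n) = m -0.30278·n.
[1] lift (5,13): star map gives 1.06392; window check 0.2 ≤ 1.06392 < 1.2 is true → IN Λ
[2] lift (-1,13): star map gives -4.93608; window check 0.2 ≤ -4.93608 < 1.2 is false → out
[3] lift (-4,-13): star map gives -0.06392; window check 0.2 ≤ -0.06392 < 1.2 is false → out
[4] lift (19,19): star map gives 13.24726; window check 0.2 ≤ 13.24726 < 1.2 is false → out
[5] lift (6,16): star map gives 1.15559; window check 0.2 ≤ 1.15559 < 1.2 is true → IN Λ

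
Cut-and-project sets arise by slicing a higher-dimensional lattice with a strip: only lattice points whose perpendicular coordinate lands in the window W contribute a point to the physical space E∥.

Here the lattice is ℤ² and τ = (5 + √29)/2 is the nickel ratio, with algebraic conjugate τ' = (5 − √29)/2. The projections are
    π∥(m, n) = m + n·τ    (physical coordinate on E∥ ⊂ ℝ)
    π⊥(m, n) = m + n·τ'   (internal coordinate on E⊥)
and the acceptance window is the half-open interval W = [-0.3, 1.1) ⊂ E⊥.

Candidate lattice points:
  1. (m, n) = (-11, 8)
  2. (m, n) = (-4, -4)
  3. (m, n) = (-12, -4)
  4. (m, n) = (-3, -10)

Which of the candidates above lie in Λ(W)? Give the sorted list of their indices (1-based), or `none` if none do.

none

Numerically τ ≈ 5.1926 and τ' = −1/τ ≈ -0.1926.
candidate 1: (m,n)=(-11,8) → π∥ = -11+8·τ ≈ 30.5407, π⊥ = -11+8·τ' ≈ -12.5407 ∉ [-0.3, 1.1) ⇒ out
candidate 2: (m,n)=(-4,-4) → π∥ = -4-4·τ ≈ -24.7703, π⊥ = -4-4·τ' ≈ -3.2297 ∉ [-0.3, 1.1) ⇒ out
candidate 3: (m,n)=(-12,-4) → π∥ = -12-4·τ ≈ -32.7703, π⊥ = -12-4·τ' ≈ -11.2297 ∉ [-0.3, 1.1) ⇒ out
candidate 4: (m,n)=(-3,-10) → π∥ = -3-10·τ ≈ -54.9258, π⊥ = -3-10·τ' ≈ -1.0742 ∉ [-0.3, 1.1) ⇒ out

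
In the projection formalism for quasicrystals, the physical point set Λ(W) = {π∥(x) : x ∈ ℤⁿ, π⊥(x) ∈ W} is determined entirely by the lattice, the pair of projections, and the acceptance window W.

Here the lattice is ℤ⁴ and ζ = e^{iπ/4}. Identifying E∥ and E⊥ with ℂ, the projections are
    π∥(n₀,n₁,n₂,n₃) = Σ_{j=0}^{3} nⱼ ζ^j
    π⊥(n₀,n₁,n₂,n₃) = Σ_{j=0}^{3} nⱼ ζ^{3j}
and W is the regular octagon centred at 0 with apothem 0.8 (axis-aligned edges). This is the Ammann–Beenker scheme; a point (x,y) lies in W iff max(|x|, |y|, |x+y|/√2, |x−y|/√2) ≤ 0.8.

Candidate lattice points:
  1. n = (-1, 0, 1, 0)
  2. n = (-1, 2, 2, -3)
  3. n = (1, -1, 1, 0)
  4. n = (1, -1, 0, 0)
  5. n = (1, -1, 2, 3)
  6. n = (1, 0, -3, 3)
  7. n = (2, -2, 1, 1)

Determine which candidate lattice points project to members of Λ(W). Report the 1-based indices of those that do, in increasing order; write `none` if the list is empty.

Internal map: ζ^{3j} for j=0..3 gives (1,0), (−√2/2,√2/2), (0,−1), (√2/2,√2/2).
candidate 1: n = (-1, 0, 1, 0) → π⊥ ≈ (-1.000000, -1.000000); max(|x|,|y|,|x±y|/√2) = 1.414214 > 0.8 ⇒ ∉ W
candidate 2: n = (-1, 2, 2, -3) → π⊥ ≈ (-4.535534, -2.707107); max(|x|,|y|,|x±y|/√2) = 5.121320 > 0.8 ⇒ ∉ W
candidate 3: n = (1, -1, 1, 0) → π⊥ ≈ (+1.707107, -1.707107); max(|x|,|y|,|x±y|/√2) = 2.414214 > 0.8 ⇒ ∉ W
candidate 4: n = (1, -1, 0, 0) → π⊥ ≈ (+1.707107, -0.707107); max(|x|,|y|,|x±y|/√2) = 1.707107 > 0.8 ⇒ ∉ W
candidate 5: n = (1, -1, 2, 3) → π⊥ ≈ (+3.828427, -0.585786); max(|x|,|y|,|x±y|/√2) = 3.828427 > 0.8 ⇒ ∉ W
candidate 6: n = (1, 0, -3, 3) → π⊥ ≈ (+3.121320, +5.121320); max(|x|,|y|,|x±y|/√2) = 5.828427 > 0.8 ⇒ ∉ W
candidate 7: n = (2, -2, 1, 1) → π⊥ ≈ (+4.121320, -1.707107); max(|x|,|y|,|x±y|/√2) = 4.121320 > 0.8 ⇒ ∉ W

none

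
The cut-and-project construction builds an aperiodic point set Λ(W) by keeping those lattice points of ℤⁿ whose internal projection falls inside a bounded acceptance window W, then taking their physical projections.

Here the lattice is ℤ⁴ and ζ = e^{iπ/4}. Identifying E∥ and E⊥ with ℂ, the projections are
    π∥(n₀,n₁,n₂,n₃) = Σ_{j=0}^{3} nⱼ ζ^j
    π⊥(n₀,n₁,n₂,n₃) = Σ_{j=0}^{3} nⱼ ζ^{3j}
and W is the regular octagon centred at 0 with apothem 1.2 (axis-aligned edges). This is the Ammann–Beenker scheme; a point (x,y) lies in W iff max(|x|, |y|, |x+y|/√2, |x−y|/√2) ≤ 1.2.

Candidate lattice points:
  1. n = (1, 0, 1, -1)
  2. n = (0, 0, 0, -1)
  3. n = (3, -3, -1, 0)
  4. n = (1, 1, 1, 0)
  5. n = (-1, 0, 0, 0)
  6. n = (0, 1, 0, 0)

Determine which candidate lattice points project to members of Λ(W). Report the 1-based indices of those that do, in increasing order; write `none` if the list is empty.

π⊥(n) = n₀ + n₁ζ³ + n₂ζ⁶ + n₃ζ⁹ where ζ = e^{iπ/4}.
#1 (1, 0, 1, -1): internal (0.29289, -1.70711); octagon support 1.70711 vs apothem 1.2 → ∉ W
#2 (0, 0, 0, -1): internal (-0.70711, -0.70711); octagon support 1.00000 vs apothem 1.2 → ∈ W
#3 (3, -3, -1, 0): internal (5.12132, -1.12132); octagon support 5.12132 vs apothem 1.2 → ∉ W
#4 (1, 1, 1, 0): internal (0.29289, -0.29289); octagon support 0.41421 vs apothem 1.2 → ∈ W
#5 (-1, 0, 0, 0): internal (-1.00000, 0.00000); octagon support 1.00000 vs apothem 1.2 → ∈ W
#6 (0, 1, 0, 0): internal (-0.70711, 0.70711); octagon support 1.00000 vs apothem 1.2 → ∈ W

2, 4, 5, 6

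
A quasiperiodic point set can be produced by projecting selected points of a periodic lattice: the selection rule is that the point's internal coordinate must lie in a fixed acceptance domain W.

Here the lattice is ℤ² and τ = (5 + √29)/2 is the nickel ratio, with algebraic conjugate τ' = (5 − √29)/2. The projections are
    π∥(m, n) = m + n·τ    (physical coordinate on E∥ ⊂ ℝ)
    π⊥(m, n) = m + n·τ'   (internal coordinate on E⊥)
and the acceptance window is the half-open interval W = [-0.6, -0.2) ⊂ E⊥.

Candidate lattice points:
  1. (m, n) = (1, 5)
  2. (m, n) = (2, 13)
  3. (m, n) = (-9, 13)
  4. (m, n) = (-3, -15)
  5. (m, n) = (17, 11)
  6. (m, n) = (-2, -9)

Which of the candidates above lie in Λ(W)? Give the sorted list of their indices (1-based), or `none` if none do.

2, 6

τ' = (5−√29)/2 ≈ -0.19258.
[1] lift (1,5): star map gives 0.03709; window check -0.6 ≤ 0.03709 < -0.2 is false → out
[2] lift (2,13): star map gives -0.50357; window check -0.6 ≤ -0.50357 < -0.2 is true → IN Λ
[3] lift (-9,13): star map gives -11.50357; window check -0.6 ≤ -11.50357 < -0.2 is false → out
[4] lift (-3,-15): star map gives -0.11126; window check -0.6 ≤ -0.11126 < -0.2 is false → out
[5] lift (17,11): star map gives 14.88159; window check -0.6 ≤ 14.88159 < -0.2 is false → out
[6] lift (-2,-9): star map gives -0.26676; window check -0.6 ≤ -0.26676 < -0.2 is true → IN Λ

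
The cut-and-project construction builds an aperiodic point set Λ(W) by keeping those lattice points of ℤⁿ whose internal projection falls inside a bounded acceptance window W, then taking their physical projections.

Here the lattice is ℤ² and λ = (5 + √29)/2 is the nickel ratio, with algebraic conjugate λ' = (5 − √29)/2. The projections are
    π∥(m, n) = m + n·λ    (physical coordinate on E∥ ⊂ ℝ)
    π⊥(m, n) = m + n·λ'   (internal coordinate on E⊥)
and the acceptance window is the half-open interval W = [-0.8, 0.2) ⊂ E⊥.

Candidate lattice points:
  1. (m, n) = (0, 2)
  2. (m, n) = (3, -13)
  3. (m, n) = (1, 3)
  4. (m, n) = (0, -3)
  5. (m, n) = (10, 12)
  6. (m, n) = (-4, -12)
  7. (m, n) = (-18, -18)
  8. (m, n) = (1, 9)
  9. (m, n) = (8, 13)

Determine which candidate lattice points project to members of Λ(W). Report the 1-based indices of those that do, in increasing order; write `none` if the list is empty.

1, 8

Compute λ' = (5−√29)/2 = -0.19258, so π⊥(m,n) = m -0.19258·n.
[1] lift (0,2): star map gives -0.38516; window check -0.8 ≤ -0.38516 < 0.2 is true → IN Λ
[2] lift (3,-13): star map gives 5.50357; window check -0.8 ≤ 5.50357 < 0.2 is false → out
[3] lift (1,3): star map gives 0.42225; window check -0.8 ≤ 0.42225 < 0.2 is false → out
[4] lift (0,-3): star map gives 0.57775; window check -0.8 ≤ 0.57775 < 0.2 is false → out
[5] lift (10,12): star map gives 7.68901; window check -0.8 ≤ 7.68901 < 0.2 is false → out
[6] lift (-4,-12): star map gives -1.68901; window check -0.8 ≤ -1.68901 < 0.2 is false → out
[7] lift (-18,-18): star map gives -14.53352; window check -0.8 ≤ -14.53352 < 0.2 is false → out
[8] lift (1,9): star map gives -0.73324; window check -0.8 ≤ -0.73324 < 0.2 is true → IN Λ
[9] lift (8,13): star map gives 5.49643; window check -0.8 ≤ 5.49643 < 0.2 is false → out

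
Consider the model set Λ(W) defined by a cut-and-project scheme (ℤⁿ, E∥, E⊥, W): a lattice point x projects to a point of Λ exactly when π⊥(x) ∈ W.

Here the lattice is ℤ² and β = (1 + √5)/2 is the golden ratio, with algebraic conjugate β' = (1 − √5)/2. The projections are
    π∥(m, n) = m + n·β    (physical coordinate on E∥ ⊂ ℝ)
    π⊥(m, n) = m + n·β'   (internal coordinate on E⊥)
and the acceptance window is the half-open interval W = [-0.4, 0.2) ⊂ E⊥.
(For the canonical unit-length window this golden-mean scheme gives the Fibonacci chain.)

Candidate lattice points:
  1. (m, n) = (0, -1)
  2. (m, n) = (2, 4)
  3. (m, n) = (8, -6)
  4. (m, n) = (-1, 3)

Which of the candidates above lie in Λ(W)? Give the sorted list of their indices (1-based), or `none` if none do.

none

β' = (1−√5)/2 ≈ -0.6180.
#1 (0,-1): internal coord 0 + (-1)·β' = +0.6180; +0.6180 ∉ [-0.4, 0.2) → out
#2 (2,4): internal coord 2 + (4)·β' = -0.4721; -0.4721 ∉ [-0.4, 0.2) → out
#3 (8,-6): internal coord 8 + (-6)·β' = +11.7082; +11.7082 ∉ [-0.4, 0.2) → out
#4 (-1,3): internal coord -1 + (3)·β' = -2.8541; -2.8541 ∉ [-0.4, 0.2) → out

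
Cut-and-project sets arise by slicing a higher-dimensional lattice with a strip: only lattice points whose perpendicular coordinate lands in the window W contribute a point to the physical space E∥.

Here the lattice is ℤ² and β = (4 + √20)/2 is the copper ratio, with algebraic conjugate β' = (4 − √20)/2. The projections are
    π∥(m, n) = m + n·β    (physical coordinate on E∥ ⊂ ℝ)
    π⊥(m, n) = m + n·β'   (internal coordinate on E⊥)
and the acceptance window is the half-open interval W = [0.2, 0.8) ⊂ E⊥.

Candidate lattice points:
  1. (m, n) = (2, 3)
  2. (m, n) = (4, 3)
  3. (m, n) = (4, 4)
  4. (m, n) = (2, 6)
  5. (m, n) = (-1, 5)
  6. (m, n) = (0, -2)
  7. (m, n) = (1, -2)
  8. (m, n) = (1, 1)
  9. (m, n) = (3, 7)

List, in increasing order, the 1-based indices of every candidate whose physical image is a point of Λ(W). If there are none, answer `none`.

4, 6, 8

Compute β' = (4−√20)/2 = -0.2361, so π⊥(m,n) = m -0.2361·n.
#1 (2,3): internal coord 2 + (3)·β' = +1.2918; +1.2918 ∉ [0.2, 0.8) → out
#2 (4,3): internal coord 4 + (3)·β' = +3.2918; +3.2918 ∉ [0.2, 0.8) → out
#3 (4,4): internal coord 4 + (4)·β' = +3.0557; +3.0557 ∉ [0.2, 0.8) → out
#4 (2,6): internal coord 2 + (6)·β' = +0.5836; +0.5836 ∈ [0.2, 0.8) → IN Λ
#5 (-1,5): internal coord -1 + (5)·β' = -2.1803; -2.1803 ∉ [0.2, 0.8) → out
#6 (0,-2): internal coord 0 + (-2)·β' = +0.4721; +0.4721 ∈ [0.2, 0.8) → IN Λ
#7 (1,-2): internal coord 1 + (-2)·β' = +1.4721; +1.4721 ∉ [0.2, 0.8) → out
#8 (1,1): internal coord 1 + (1)·β' = +0.7639; +0.7639 ∈ [0.2, 0.8) → IN Λ
#9 (3,7): internal coord 3 + (7)·β' = +1.3475; +1.3475 ∉ [0.2, 0.8) → out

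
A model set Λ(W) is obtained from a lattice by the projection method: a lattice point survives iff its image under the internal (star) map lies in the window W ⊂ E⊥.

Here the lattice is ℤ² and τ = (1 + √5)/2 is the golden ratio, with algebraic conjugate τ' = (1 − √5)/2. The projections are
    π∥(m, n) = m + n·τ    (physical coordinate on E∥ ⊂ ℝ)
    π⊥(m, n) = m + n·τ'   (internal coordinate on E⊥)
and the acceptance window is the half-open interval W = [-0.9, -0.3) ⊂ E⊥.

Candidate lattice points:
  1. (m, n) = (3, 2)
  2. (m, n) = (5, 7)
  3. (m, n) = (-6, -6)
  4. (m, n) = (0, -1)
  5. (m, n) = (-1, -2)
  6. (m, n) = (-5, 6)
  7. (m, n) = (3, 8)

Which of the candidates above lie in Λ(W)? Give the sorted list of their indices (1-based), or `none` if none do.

none

Numerically τ ≈ 1.6180 and τ' = −1/τ ≈ -0.6180.
[1] lift (3,2): star map gives 1.7639; window check -0.9 ≤ 1.7639 < -0.3 is false → out
[2] lift (5,7): star map gives 0.6738; window check -0.9 ≤ 0.6738 < -0.3 is false → out
[3] lift (-6,-6): star map gives -2.2918; window check -0.9 ≤ -2.2918 < -0.3 is false → out
[4] lift (0,-1): star map gives 0.6180; window check -0.9 ≤ 0.6180 < -0.3 is false → out
[5] lift (-1,-2): star map gives 0.2361; window check -0.9 ≤ 0.2361 < -0.3 is false → out
[6] lift (-5,6): star map gives -8.7082; window check -0.9 ≤ -8.7082 < -0.3 is false → out
[7] lift (3,8): star map gives -1.9443; window check -0.9 ≤ -1.9443 < -0.3 is false → out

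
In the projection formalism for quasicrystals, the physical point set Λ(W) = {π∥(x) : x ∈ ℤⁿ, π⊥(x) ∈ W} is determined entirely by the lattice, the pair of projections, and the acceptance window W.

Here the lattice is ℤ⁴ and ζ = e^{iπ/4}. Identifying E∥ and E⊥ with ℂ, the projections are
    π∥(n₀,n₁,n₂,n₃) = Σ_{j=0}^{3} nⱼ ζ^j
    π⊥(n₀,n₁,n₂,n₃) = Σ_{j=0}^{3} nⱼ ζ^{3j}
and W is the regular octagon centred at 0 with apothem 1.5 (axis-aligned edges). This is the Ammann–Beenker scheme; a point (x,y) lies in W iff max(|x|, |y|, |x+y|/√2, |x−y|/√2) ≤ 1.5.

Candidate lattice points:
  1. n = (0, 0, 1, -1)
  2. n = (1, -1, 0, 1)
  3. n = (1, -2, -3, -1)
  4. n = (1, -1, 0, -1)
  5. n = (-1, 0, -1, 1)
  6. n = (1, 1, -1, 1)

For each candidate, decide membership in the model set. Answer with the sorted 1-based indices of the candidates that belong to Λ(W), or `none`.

π⊥(n) = n₀ + n₁ζ³ + n₂ζ⁶ + n₃ζ⁹ where ζ = e^{iπ/4}.
candidate 1: n = (0, 0, 1, -1) → π⊥ ≈ (-0.70711, -1.70711); max(|x|,|y|,|x±y|/√2) = 1.70711 > 1.5 ⇒ ∉ W
candidate 2: n = (1, -1, 0, 1) → π⊥ ≈ (+2.41421, +0.00000); max(|x|,|y|,|x±y|/√2) = 2.41421 > 1.5 ⇒ ∉ W
candidate 3: n = (1, -2, -3, -1) → π⊥ ≈ (+1.70711, +0.87868); max(|x|,|y|,|x±y|/√2) = 1.82843 > 1.5 ⇒ ∉ W
candidate 4: n = (1, -1, 0, -1) → π⊥ ≈ (+1.00000, -1.41421); max(|x|,|y|,|x±y|/√2) = 1.70711 > 1.5 ⇒ ∉ W
candidate 5: n = (-1, 0, -1, 1) → π⊥ ≈ (-0.29289, +1.70711); max(|x|,|y|,|x±y|/√2) = 1.70711 > 1.5 ⇒ ∉ W
candidate 6: n = (1, 1, -1, 1) → π⊥ ≈ (+1.00000, +2.41421); max(|x|,|y|,|x±y|/√2) = 2.41421 > 1.5 ⇒ ∉ W

none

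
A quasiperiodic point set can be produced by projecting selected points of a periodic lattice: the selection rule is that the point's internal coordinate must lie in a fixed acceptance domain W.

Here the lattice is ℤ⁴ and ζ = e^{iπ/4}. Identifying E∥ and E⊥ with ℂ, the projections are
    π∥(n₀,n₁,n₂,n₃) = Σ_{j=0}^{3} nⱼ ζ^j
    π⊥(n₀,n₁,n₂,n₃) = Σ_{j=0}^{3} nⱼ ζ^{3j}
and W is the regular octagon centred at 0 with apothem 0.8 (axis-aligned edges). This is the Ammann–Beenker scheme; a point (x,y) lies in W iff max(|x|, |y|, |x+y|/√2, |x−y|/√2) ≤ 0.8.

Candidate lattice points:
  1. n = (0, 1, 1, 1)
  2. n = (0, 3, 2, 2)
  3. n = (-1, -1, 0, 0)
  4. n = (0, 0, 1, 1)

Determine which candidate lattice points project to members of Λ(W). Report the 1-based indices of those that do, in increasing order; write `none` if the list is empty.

1, 3, 4

With ζ = e^{iπ/4} the internal vectors are ζ^0,ζ^3,ζ^6,ζ^9.
candidate 1: n = (0, 1, 1, 1) → π⊥ ≈ (+0.00000, +0.41421); max(|x|,|y|,|x±y|/√2) = 0.41421 ≤ 0.8 ⇒ ∈ W
candidate 2: n = (0, 3, 2, 2) → π⊥ ≈ (-0.70711, +1.53553); max(|x|,|y|,|x±y|/√2) = 1.58579 > 0.8 ⇒ ∉ W
candidate 3: n = (-1, -1, 0, 0) → π⊥ ≈ (-0.29289, -0.70711); max(|x|,|y|,|x±y|/√2) = 0.70711 ≤ 0.8 ⇒ ∈ W
candidate 4: n = (0, 0, 1, 1) → π⊥ ≈ (+0.70711, -0.29289); max(|x|,|y|,|x±y|/√2) = 0.70711 ≤ 0.8 ⇒ ∈ W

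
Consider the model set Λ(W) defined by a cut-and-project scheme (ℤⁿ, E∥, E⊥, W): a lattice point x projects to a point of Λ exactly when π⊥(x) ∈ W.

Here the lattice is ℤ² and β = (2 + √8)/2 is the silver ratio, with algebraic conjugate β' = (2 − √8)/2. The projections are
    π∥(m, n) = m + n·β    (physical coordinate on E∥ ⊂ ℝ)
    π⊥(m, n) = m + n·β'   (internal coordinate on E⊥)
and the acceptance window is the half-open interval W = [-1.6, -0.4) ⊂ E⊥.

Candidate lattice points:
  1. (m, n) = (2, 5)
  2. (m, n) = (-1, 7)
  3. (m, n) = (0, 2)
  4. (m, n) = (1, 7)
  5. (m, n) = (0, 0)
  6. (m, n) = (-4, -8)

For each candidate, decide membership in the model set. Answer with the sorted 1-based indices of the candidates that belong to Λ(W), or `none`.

3, 6

β' = (2−√8)/2 ≈ -0.41421.
#1 (2,5): internal coord 2 + (5)·β' = -0.07107; -0.07107 ∉ [-1.6, -0.4) → out
#2 (-1,7): internal coord -1 + (7)·β' = -3.89949; -3.89949 ∉ [-1.6, -0.4) → out
#3 (0,2): internal coord 0 + (2)·β' = -0.82843; -0.82843 ∈ [-1.6, -0.4) → IN Λ
#4 (1,7): internal coord 1 + (7)·β' = -1.89949; -1.89949 ∉ [-1.6, -0.4) → out
#5 (0,0): internal coord 0 + (0)·β' = +0.00000; +0.00000 ∉ [-1.6, -0.4) → out
#6 (-4,-8): internal coord -4 + (-8)·β' = -0.68629; -0.68629 ∈ [-1.6, -0.4) → IN Λ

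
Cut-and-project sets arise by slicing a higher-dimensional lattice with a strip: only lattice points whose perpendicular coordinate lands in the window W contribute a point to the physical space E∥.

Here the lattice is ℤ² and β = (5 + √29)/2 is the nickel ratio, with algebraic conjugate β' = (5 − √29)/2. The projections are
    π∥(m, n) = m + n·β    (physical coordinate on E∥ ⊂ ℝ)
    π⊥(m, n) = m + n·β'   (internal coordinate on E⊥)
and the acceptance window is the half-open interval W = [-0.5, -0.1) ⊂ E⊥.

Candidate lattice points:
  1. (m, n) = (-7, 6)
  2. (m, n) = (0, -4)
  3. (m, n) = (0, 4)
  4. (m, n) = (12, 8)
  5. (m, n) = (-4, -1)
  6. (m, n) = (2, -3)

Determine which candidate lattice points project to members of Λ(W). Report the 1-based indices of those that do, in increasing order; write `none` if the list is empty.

none

Numerically β ≈ 5.19258 and β' = −1/β ≈ -0.19258.
candidate 1: (m,n)=(-7,6) → π∥ = -7+6·β ≈ 24.15549, π⊥ = -7+6·β' ≈ -8.15549 ∉ [-0.5, -0.1) ⇒ out
candidate 2: (m,n)=(0,-4) → π∥ = 0-4·β ≈ -20.77033, π⊥ = 0-4·β' ≈ 0.77033 ∉ [-0.5, -0.1) ⇒ out
candidate 3: (m,n)=(0,4) → π∥ = 0+4·β ≈ 20.77033, π⊥ = 0+4·β' ≈ -0.77033 ∉ [-0.5, -0.1) ⇒ out
candidate 4: (m,n)=(12,8) → π∥ = 12+8·β ≈ 53.54066, π⊥ = 12+8·β' ≈ 10.45934 ∉ [-0.5, -0.1) ⇒ out
candidate 5: (m,n)=(-4,-1) → π∥ = -4-1·β ≈ -9.19258, π⊥ = -4-1·β' ≈ -3.80742 ∉ [-0.5, -0.1) ⇒ out
candidate 6: (m,n)=(2,-3) → π∥ = 2-3·β ≈ -13.57775, π⊥ = 2-3·β' ≈ 2.57775 ∉ [-0.5, -0.1) ⇒ out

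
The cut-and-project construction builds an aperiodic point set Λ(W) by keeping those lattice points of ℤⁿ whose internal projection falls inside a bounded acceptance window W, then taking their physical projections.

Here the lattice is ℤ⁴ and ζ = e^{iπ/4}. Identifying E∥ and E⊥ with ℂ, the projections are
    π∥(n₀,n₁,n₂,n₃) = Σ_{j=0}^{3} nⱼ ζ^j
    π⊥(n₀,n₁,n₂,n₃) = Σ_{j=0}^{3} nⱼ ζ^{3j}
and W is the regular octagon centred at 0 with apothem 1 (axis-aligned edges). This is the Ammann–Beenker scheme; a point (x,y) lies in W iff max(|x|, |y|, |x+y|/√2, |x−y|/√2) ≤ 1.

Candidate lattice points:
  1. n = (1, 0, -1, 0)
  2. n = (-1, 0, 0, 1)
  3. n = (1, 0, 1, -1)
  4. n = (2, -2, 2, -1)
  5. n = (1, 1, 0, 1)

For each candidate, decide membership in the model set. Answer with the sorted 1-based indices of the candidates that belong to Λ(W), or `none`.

2

Internal map: ζ^{3j} for j=0..3 gives (1,0), (−√2/2,√2/2), (0,−1), (√2/2,√2/2).
#1 (1, 0, -1, 0): internal (1.000000, 1.000000); octagon support 1.414214 vs apothem 1 → ∉ W
#2 (-1, 0, 0, 1): internal (-0.292893, 0.707107); octagon support 0.707107 vs apothem 1 → ∈ W
#3 (1, 0, 1, -1): internal (0.292893, -1.707107); octagon support 1.707107 vs apothem 1 → ∉ W
#4 (2, -2, 2, -1): internal (2.707107, -4.121320); octagon support 4.828427 vs apothem 1 → ∉ W
#5 (1, 1, 0, 1): internal (1.000000, 1.414214); octagon support 1.707107 vs apothem 1 → ∉ W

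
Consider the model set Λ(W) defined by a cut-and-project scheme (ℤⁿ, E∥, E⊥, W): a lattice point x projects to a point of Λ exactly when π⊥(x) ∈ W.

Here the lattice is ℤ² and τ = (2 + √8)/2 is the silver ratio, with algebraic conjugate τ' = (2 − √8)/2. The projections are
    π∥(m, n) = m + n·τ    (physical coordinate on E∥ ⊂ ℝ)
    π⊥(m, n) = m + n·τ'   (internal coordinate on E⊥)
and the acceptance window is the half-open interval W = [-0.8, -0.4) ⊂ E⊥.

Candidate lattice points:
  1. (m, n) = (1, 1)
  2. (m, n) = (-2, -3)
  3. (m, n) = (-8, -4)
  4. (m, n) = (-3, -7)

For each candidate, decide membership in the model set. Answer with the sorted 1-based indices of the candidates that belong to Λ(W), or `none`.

Compute τ' = (2−√8)/2 = -0.41421, so π⊥(m,n) = m -0.41421·n.
#1 (1,1): internal coord 1 + (1)·τ' = +0.58579; +0.58579 ∉ [-0.8, -0.4) → out
#2 (-2,-3): internal coord -2 + (-3)·τ' = -0.75736; -0.75736 ∈ [-0.8, -0.4) → IN Λ
#3 (-8,-4): internal coord -8 + (-4)·τ' = -6.34315; -6.34315 ∉ [-0.8, -0.4) → out
#4 (-3,-7): internal coord -3 + (-7)·τ' = -0.10051; -0.10051 ∉ [-0.8, -0.4) → out

2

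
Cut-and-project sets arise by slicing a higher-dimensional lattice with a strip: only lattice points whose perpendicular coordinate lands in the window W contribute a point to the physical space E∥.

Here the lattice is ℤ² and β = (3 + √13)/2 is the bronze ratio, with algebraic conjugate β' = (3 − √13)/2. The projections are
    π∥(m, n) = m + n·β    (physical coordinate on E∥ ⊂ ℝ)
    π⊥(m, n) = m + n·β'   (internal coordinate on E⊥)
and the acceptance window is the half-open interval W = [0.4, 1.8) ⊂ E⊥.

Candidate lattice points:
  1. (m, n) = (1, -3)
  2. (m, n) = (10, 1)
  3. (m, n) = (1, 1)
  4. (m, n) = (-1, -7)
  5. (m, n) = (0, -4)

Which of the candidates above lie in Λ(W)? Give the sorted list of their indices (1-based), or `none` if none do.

3, 4, 5

β' = (3−√13)/2 ≈ -0.3028.
candidate 1: (m,n)=(1,-3) → π∥ = 1-3·β ≈ -8.9083, π⊥ = 1-3·β' ≈ 1.9083 ∉ [0.4, 1.8) ⇒ out
candidate 2: (m,n)=(10,1) → π∥ = 10+1·β ≈ 13.3028, π⊥ = 10+1·β' ≈ 9.6972 ∉ [0.4, 1.8) ⇒ out
candidate 3: (m,n)=(1,1) → π∥ = 1+1·β ≈ 4.3028, π⊥ = 1+1·β' ≈ 0.6972 ∈ [0.4, 1.8) ⇒ IN Λ
candidate 4: (m,n)=(-1,-7) → π∥ = -1-7·β ≈ -24.1194, π⊥ = -1-7·β' ≈ 1.1194 ∈ [0.4, 1.8) ⇒ IN Λ
candidate 5: (m,n)=(0,-4) → π∥ = 0-4·β ≈ -13.2111, π⊥ = 0-4·β' ≈ 1.2111 ∈ [0.4, 1.8) ⇒ IN Λ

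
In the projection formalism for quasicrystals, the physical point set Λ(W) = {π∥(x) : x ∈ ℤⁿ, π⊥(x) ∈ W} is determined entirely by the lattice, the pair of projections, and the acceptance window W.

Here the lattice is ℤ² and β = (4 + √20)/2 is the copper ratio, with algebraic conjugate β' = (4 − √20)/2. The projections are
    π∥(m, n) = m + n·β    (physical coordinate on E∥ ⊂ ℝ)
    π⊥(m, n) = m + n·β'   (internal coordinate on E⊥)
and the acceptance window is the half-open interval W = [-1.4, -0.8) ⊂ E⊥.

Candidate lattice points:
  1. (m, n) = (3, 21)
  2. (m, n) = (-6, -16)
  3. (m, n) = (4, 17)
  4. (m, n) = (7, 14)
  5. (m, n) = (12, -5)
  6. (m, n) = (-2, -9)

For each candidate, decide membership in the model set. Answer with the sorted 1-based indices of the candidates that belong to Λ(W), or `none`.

none

Numerically β ≈ 4.23607 and β' = −1/β ≈ -0.23607.
#1 (3,21): internal coord 3 + (21)·β' = -1.95743; -1.95743 ∉ [-1.4, -0.8) → out
#2 (-6,-16): internal coord -6 + (-16)·β' = -2.22291; -2.22291 ∉ [-1.4, -0.8) → out
#3 (4,17): internal coord 4 + (17)·β' = -0.01316; -0.01316 ∉ [-1.4, -0.8) → out
#4 (7,14): internal coord 7 + (14)·β' = +3.69505; +3.69505 ∉ [-1.4, -0.8) → out
#5 (12,-5): internal coord 12 + (-5)·β' = +13.18034; +13.18034 ∉ [-1.4, -0.8) → out
#6 (-2,-9): internal coord -2 + (-9)·β' = +0.12461; +0.12461 ∉ [-1.4, -0.8) → out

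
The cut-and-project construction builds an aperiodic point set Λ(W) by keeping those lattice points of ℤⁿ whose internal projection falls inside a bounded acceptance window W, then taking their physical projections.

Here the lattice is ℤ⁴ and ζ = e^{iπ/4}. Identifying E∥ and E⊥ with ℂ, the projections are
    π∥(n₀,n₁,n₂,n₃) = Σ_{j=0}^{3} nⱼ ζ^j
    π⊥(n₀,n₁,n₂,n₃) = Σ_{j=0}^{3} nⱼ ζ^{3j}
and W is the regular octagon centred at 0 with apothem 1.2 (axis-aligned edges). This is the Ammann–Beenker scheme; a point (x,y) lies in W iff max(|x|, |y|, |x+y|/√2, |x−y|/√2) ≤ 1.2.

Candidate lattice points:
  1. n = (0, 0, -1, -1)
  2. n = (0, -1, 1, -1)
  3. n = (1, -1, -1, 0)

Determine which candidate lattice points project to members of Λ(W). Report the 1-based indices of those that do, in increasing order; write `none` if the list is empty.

1

π⊥(n) = n₀ + n₁ζ³ + n₂ζ⁶ + n₃ζ⁹ where ζ = e^{iπ/4}.
candidate 1: n = (0, 0, -1, -1) → π⊥ ≈ (-0.70711, +0.29289); max(|x|,|y|,|x±y|/√2) = 0.70711 ≤ 1.2 ⇒ ∈ W
candidate 2: n = (0, -1, 1, -1) → π⊥ ≈ (+0.00000, -2.41421); max(|x|,|y|,|x±y|/√2) = 2.41421 > 1.2 ⇒ ∉ W
candidate 3: n = (1, -1, -1, 0) → π⊥ ≈ (+1.70711, +0.29289); max(|x|,|y|,|x±y|/√2) = 1.70711 > 1.2 ⇒ ∉ W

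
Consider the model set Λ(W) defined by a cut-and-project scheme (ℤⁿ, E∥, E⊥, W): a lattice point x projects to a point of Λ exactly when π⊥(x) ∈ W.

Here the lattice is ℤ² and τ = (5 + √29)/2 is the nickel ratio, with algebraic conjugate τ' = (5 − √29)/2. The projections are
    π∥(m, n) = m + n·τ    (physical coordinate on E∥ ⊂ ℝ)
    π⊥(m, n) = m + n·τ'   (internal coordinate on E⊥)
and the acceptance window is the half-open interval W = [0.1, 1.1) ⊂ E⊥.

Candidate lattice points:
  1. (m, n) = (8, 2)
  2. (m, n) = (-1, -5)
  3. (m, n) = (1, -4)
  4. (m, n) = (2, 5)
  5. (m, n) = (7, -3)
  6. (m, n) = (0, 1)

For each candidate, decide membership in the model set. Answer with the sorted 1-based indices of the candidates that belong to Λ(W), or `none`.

τ' = (5−√29)/2 ≈ -0.192582.
candidate 1: (m,n)=(8,2) → π∥ = 8+2·τ ≈ 18.385165, π⊥ = 8+2·τ' ≈ 7.614835 ∉ [0.1, 1.1) ⇒ out
candidate 2: (m,n)=(-1,-5) → π∥ = -1-5·τ ≈ -26.962912, π⊥ = -1-5·τ' ≈ -0.037088 ∉ [0.1, 1.1) ⇒ out
candidate 3: (m,n)=(1,-4) → π∥ = 1-4·τ ≈ -19.770330, π⊥ = 1-4·τ' ≈ 1.770330 ∉ [0.1, 1.1) ⇒ out
candidate 4: (m,n)=(2,5) → π∥ = 2+5·τ ≈ 27.962912, π⊥ = 2+5·τ' ≈ 1.037088 ∈ [0.1, 1.1) ⇒ IN Λ
candidate 5: (m,n)=(7,-3) → π∥ = 7-3·τ ≈ -8.577747, π⊥ = 7-3·τ' ≈ 7.577747 ∉ [0.1, 1.1) ⇒ out
candidate 6: (m,n)=(0,1) → π∥ = 0+1·τ ≈ 5.192582, π⊥ = 0+1·τ' ≈ -0.192582 ∉ [0.1, 1.1) ⇒ out

4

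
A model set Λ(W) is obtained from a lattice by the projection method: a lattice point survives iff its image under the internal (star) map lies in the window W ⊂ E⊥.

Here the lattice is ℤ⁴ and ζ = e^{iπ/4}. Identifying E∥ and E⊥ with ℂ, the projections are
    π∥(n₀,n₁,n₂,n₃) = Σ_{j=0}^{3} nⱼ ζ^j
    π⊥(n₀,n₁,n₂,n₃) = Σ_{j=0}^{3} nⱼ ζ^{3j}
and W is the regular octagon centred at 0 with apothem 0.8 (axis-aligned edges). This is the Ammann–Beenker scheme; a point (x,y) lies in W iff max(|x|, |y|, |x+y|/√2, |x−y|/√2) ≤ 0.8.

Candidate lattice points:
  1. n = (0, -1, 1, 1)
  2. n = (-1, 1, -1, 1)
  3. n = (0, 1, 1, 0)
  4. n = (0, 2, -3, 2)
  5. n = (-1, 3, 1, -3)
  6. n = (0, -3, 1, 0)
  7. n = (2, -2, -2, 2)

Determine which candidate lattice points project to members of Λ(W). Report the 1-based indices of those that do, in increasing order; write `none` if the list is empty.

3

Internal map: ζ^{3j} for j=0..3 gives (1,0), (−√2/2,√2/2), (0,−1), (√2/2,√2/2).
#1 (0, -1, 1, 1): internal (1.4142, -1.0000); octagon support 1.7071 vs apothem 0.8 → ∉ W
#2 (-1, 1, -1, 1): internal (-1.0000, 2.4142); octagon support 2.4142 vs apothem 0.8 → ∉ W
#3 (0, 1, 1, 0): internal (-0.7071, -0.2929); octagon support 0.7071 vs apothem 0.8 → ∈ W
#4 (0, 2, -3, 2): internal (0.0000, 5.8284); octagon support 5.8284 vs apothem 0.8 → ∉ W
#5 (-1, 3, 1, -3): internal (-5.2426, -1.0000); octagon support 5.2426 vs apothem 0.8 → ∉ W
#6 (0, -3, 1, 0): internal (2.1213, -3.1213); octagon support 3.7071 vs apothem 0.8 → ∉ W
#7 (2, -2, -2, 2): internal (4.8284, 2.0000); octagon support 4.8284 vs apothem 0.8 → ∉ W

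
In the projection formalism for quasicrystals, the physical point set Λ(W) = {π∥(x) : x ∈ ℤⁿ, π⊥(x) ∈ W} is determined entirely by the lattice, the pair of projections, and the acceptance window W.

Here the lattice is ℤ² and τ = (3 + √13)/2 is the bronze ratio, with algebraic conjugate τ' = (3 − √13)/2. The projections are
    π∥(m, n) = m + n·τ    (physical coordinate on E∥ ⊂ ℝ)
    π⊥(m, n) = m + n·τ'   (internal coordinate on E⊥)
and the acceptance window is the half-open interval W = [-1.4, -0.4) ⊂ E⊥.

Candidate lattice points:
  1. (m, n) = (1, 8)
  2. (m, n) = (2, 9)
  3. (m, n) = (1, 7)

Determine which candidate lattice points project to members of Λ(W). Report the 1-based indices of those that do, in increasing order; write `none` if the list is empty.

Compute τ' = (3−√13)/2 = -0.302776, so π⊥(m,n) = m -0.302776·n.
#1 (1,8): internal coord 1 + (8)·τ' = -1.422205; -1.422205 ∉ [-1.4, -0.4) → out
#2 (2,9): internal coord 2 + (9)·τ' = -0.724981; -0.724981 ∈ [-1.4, -0.4) → IN Λ
#3 (1,7): internal coord 1 + (7)·τ' = -1.119429; -1.119429 ∈ [-1.4, -0.4) → IN Λ

2, 3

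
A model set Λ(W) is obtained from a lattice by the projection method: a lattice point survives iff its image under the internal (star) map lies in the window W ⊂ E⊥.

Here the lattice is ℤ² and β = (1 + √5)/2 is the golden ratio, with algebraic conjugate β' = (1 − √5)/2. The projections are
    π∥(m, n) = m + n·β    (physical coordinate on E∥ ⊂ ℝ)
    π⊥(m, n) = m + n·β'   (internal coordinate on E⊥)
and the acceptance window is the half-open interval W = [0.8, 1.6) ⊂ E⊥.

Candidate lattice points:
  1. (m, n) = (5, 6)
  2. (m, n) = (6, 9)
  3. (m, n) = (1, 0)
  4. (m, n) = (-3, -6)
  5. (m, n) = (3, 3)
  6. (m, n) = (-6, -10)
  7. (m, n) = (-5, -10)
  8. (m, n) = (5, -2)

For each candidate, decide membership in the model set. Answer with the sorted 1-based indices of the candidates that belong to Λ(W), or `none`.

Compute β' = (1−√5)/2 = -0.6180, so π⊥(m,n) = m -0.6180·n.
candidate 1: (m,n)=(5,6) → π∥ = 5+6·β ≈ 14.7082, π⊥ = 5+6·β' ≈ 1.2918 ∈ [0.8, 1.6) ⇒ IN Λ
candidate 2: (m,n)=(6,9) → π∥ = 6+9·β ≈ 20.5623, π⊥ = 6+9·β' ≈ 0.4377 ∉ [0.8, 1.6) ⇒ out
candidate 3: (m,n)=(1,0) → π∥ = 1+0·β ≈ 1.0000, π⊥ = 1+0·β' ≈ 1.0000 ∈ [0.8, 1.6) ⇒ IN Λ
candidate 4: (m,n)=(-3,-6) → π∥ = -3-6·β ≈ -12.7082, π⊥ = -3-6·β' ≈ 0.7082 ∉ [0.8, 1.6) ⇒ out
candidate 5: (m,n)=(3,3) → π∥ = 3+3·β ≈ 7.8541, π⊥ = 3+3·β' ≈ 1.1459 ∈ [0.8, 1.6) ⇒ IN Λ
candidate 6: (m,n)=(-6,-10) → π∥ = -6-10·β ≈ -22.1803, π⊥ = -6-10·β' ≈ 0.1803 ∉ [0.8, 1.6) ⇒ out
candidate 7: (m,n)=(-5,-10) → π∥ = -5-10·β ≈ -21.1803, π⊥ = -5-10·β' ≈ 1.1803 ∈ [0.8, 1.6) ⇒ IN Λ
candidate 8: (m,n)=(5,-2) → π∥ = 5-2·β ≈ 1.7639, π⊥ = 5-2·β' ≈ 6.2361 ∉ [0.8, 1.6) ⇒ out

1, 3, 5, 7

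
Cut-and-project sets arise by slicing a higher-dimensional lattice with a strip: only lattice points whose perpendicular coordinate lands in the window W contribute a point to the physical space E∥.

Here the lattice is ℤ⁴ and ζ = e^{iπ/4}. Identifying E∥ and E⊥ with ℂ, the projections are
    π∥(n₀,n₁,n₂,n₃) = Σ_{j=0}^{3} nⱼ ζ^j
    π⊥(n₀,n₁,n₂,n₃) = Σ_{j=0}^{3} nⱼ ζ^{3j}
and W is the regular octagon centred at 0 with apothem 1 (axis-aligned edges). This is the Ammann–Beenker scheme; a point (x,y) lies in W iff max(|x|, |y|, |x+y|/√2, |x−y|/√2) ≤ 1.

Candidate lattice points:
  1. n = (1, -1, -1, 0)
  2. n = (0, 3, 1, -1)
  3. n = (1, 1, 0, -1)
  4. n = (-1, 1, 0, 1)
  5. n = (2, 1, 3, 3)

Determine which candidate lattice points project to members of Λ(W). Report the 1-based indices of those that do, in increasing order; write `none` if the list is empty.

π⊥(n) = n₀ + n₁ζ³ + n₂ζ⁶ + n₃ζ⁹ where ζ = e^{iπ/4}.
#1 (1, -1, -1, 0): internal (1.707107, 0.292893); octagon support 1.707107 vs apothem 1 → ∉ W
#2 (0, 3, 1, -1): internal (-2.828427, 0.414214); octagon support 2.828427 vs apothem 1 → ∉ W
#3 (1, 1, 0, -1): internal (-0.414214, 0.000000); octagon support 0.414214 vs apothem 1 → ∈ W
#4 (-1, 1, 0, 1): internal (-1.000000, 1.414214); octagon support 1.707107 vs apothem 1 → ∉ W
#5 (2, 1, 3, 3): internal (3.414214, -0.171573); octagon support 3.414214 vs apothem 1 → ∉ W

3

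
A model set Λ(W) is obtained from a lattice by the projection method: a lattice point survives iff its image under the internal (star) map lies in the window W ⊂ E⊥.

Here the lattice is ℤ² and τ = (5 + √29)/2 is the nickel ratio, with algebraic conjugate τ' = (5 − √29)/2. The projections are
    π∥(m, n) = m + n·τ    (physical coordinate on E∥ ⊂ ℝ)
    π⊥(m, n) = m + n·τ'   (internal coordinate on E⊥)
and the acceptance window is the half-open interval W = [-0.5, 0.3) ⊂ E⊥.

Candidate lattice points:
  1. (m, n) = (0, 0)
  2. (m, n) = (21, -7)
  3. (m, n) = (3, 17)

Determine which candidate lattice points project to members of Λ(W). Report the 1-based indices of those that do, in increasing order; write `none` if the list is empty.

1, 3

Numerically τ ≈ 5.19258 and τ' = −1/τ ≈ -0.19258.
candidate 1: (m,n)=(0,0) → π∥ = 0+0·τ ≈ 0.00000, π⊥ = 0+0·τ' ≈ 0.00000 ∈ [-0.5, 0.3) ⇒ IN Λ
candidate 2: (m,n)=(21,-7) → π∥ = 21-7·τ ≈ -15.34808, π⊥ = 21-7·τ' ≈ 22.34808 ∉ [-0.5, 0.3) ⇒ out
candidate 3: (m,n)=(3,17) → π∥ = 3+17·τ ≈ 91.27390, π⊥ = 3+17·τ' ≈ -0.27390 ∈ [-0.5, 0.3) ⇒ IN Λ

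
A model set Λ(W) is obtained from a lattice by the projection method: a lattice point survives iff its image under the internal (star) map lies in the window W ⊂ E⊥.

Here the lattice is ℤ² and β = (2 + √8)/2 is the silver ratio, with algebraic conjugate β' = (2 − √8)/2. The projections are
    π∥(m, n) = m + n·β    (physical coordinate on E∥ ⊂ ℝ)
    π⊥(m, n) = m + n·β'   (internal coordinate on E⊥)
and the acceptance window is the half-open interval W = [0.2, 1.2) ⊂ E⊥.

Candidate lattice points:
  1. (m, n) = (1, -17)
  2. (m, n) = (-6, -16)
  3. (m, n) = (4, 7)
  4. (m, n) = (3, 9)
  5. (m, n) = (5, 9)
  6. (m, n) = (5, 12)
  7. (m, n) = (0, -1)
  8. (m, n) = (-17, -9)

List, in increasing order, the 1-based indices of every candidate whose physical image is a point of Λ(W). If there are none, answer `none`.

Numerically β ≈ 2.414214 and β' = −1/β ≈ -0.414214.
[1] lift (1,-17): star map gives 8.041631; window check 0.2 ≤ 8.041631 < 1.2 is false → out
[2] lift (-6,-16): star map gives 0.627417; window check 0.2 ≤ 0.627417 < 1.2 is true → IN Λ
[3] lift (4,7): star map gives 1.100505; window check 0.2 ≤ 1.100505 < 1.2 is true → IN Λ
[4] lift (3,9): star map gives -0.727922; window check 0.2 ≤ -0.727922 < 1.2 is false → out
[5] lift (5,9): star map gives 1.272078; window check 0.2 ≤ 1.272078 < 1.2 is false → out
[6] lift (5,12): star map gives 0.029437; window check 0.2 ≤ 0.029437 < 1.2 is false → out
[7] lift (0,-1): star map gives 0.414214; window check 0.2 ≤ 0.414214 < 1.2 is true → IN Λ
[8] lift (-17,-9): star map gives -13.272078; window check 0.2 ≤ -13.272078 < 1.2 is false → out

2, 3, 7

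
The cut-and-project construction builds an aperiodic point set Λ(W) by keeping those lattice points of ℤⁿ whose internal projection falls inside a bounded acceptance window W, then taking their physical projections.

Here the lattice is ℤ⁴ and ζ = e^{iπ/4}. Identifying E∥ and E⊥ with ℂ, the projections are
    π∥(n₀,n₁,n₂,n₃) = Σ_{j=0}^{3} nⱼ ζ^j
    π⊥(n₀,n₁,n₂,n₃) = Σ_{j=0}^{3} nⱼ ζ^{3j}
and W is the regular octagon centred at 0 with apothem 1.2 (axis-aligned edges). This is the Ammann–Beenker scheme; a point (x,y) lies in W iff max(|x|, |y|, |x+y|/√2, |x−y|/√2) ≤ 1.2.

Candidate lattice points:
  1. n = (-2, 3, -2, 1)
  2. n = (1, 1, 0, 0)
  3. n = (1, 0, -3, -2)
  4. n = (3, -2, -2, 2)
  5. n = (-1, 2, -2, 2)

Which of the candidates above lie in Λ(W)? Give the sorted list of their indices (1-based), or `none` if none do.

2

Internal map: ζ^{3j} for j=0..3 gives (1,0), (−√2/2,√2/2), (0,−1), (√2/2,√2/2).
#1 (-2, 3, -2, 1): internal (-3.4142, 4.8284); octagon support 5.8284 vs apothem 1.2 → ∉ W
#2 (1, 1, 0, 0): internal (0.2929, 0.7071); octagon support 0.7071 vs apothem 1.2 → ∈ W
#3 (1, 0, -3, -2): internal (-0.4142, 1.5858); octagon support 1.5858 vs apothem 1.2 → ∉ W
#4 (3, -2, -2, 2): internal (5.8284, 2.0000); octagon support 5.8284 vs apothem 1.2 → ∉ W
#5 (-1, 2, -2, 2): internal (-1.0000, 4.8284); octagon support 4.8284 vs apothem 1.2 → ∉ W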